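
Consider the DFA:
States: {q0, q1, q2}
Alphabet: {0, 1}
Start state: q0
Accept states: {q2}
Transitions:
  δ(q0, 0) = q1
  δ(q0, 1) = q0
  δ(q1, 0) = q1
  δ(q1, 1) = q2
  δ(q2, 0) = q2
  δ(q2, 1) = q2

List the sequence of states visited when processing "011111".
Starting at q0
Read '0': q0 -> q1
Read '1': q1 -> q2
Read '1': q2 -> q2
Read '1': q2 -> q2
Read '1': q2 -> q2
Read '1': q2 -> q2

Final answer: q0 -> q1 -> q2 -> q2 -> q2 -> q2 -> q2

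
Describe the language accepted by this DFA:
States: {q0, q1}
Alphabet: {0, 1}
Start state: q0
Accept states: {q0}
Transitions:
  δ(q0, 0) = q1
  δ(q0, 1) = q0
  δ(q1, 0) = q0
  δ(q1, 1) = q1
Analyzing the DFA structure:
Start state: q0
Accept states: {q0}
Interpreting what each state remembers (checking against the transitions):
  q0: an even number of 0s has been read so far
  q1: an odd number of 0s has been read so far
  δ(q0, 0): in q0 (an even number of 0s has been read so far), after reading 0 we have: an odd number of 0s has been read so far → q1
  δ(q0, 1): in q0 (an even number of 0s has been read so far), after reading 1 we have: an even number of 0s has been read so far → q0
  δ(q1, 0): in q1 (an odd number of 0s has been read so far), after reading 0 we have: an even number of 0s has been read so far → q0
  δ(q1, 1): in q1 (an odd number of 0s has been read so far), after reading 1 we have: an odd number of 0s has been read so far → q1
A string is accepted iff it ends in {q0}, i.e. an even number of 0s has been read so far.
Language: All binary strings with an even number of 0s

Final answer: All binary strings with an even number of 0s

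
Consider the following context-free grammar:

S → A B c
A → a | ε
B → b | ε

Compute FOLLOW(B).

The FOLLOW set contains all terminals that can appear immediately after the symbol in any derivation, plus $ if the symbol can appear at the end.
B occurs in S → A B c, immediately followed by the terminal c. So FOLLOW(B) = {c}.

Final answer: {c}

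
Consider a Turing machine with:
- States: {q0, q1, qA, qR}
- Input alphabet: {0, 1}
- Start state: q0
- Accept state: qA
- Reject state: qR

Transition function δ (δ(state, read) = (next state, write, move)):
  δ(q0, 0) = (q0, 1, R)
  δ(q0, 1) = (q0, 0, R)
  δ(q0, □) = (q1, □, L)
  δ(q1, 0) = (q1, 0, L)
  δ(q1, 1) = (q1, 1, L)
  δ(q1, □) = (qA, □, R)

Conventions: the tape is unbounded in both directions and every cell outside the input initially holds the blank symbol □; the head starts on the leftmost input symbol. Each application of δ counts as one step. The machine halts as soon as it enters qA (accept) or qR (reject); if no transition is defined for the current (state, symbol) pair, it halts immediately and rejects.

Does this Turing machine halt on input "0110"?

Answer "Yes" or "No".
Step 0: [q0]0110 (head at position 0)
Step 1: δ(q0, 0) = (q0, 1, R)  ⊢  1[q0]110 (head at position 1)
Step 2: δ(q0, 1) = (q0, 0, R)  ⊢  10[q0]10 (head at position 2)
Step 3: δ(q0, 1) = (q0, 0, R)  ⊢  100[q0]0 (head at position 3)
Step 4: δ(q0, 0) = (q0, 1, R)  ⊢  1001[q0]□ (head at position 4)
Step 5: δ(q0, □) = (q1, □, L)  ⊢  100[q1]1□ (head at position 3)
Step 6: δ(q1, 1) = (q1, 1, L)  ⊢  10[q1]01□ (head at position 2)
Step 7: δ(q1, 0) = (q1, 0, L)  ⊢  1[q1]001□ (head at position 1)
Step 8: δ(q1, 0) = (q1, 0, L)  ⊢  [q1]1001□ (head at position 0)
Step 9: δ(q1, 1) = (q1, 1, L)  ⊢  [q1]□1001□ (head at position -1)
Step 10: δ(q1, □) = (qA, □, R)  ⊢  □[qA]1001□ (head at position 0)
The machine is in qA, so it halts and accepts.
It halts after 10 steps.

Final answer: Yes - halts after 10 steps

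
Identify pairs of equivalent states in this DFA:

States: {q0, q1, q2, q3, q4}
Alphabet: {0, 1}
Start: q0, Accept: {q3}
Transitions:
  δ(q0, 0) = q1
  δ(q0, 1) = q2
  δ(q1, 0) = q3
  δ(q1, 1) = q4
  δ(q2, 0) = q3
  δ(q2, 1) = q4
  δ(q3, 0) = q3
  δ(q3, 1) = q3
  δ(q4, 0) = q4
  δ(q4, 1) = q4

Using the table-filling algorithm:
Round 0 – mark pairs where exactly one state is accepting: (q0,q3), (q1,q3), (q2,q3), (q3,q4)
Round 1 – newly marked: (q0,q1) [on 0: q1 vs q3, already marked]; (q0,q2) [on 0: q1 vs q3, already marked]; (q1,q4) [on 0: q3 vs q4, already marked]; (q2,q4) [on 0: q3 vs q4, already marked]
Round 2 – newly marked: (q0,q4) [on 0: q1 vs q4, already marked]
No further pairs can be marked.
(q1, q2) unmarked: δ(q1,0)=q3, δ(q2,0)=q3; δ(q1,1)=q4, δ(q2,1)=q4 → equivalent
Equivalent pairs: (q1, q2)

Final answer: Equivalent pairs: (q1, q2)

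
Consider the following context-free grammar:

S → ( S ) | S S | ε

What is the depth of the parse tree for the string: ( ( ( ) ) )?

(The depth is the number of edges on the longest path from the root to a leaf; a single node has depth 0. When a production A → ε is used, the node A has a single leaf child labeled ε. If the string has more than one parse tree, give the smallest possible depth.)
The string is 3 nested pairs. The shallowest parse tree applies S → ( S ) 3 times (one node per nested pair, each a child of the previous) and then S → ε in the middle.
S nodes at depths 0..3, ε leaf at depth 4; parentheses leaves are at depths 1..3.
(Using S → S S with an S → ε child anywhere only adds levels, so it cannot give a shallower tree.)
Depth = 4.

Final answer: 4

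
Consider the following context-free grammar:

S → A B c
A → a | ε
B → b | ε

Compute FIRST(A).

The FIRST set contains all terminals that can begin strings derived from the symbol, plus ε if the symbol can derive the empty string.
A → a contributes a; A → ε makes A nullable, contributing ε. FIRST(A) = {a, ε}.

Final answer: {a, ε}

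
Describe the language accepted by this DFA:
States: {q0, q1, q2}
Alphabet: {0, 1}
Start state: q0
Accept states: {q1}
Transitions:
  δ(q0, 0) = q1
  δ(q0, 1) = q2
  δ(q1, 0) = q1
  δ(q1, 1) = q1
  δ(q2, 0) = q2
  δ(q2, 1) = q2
Analyzing the DFA structure:
Start state: q0
Accept states: {q1}
Interpreting what each state remembers (checking against the transitions):
  q0: nothing has been read yet
  q1: the first symbol was 0
  q2: the first symbol was 1 (trap state)
  δ(q0, 0): in q0 (nothing has been read yet), after reading 0 we have: the first symbol was 0 → q1
  δ(q0, 1): in q0 (nothing has been read yet), after reading 1 we have: the first symbol was 1 (trap state) → q2
  δ(q1, 0): in q1 (the first symbol was 0), after reading 0 we have: the first symbol was 0 → q1
  δ(q1, 1): in q1 (the first symbol was 0), after reading 1 we have: the first symbol was 0 → q1
  δ(q2, 0): in q2 (the first symbol was 1 (trap state)), after reading 0 we have: the first symbol was 1 (trap state) → q2
  δ(q2, 1): in q2 (the first symbol was 1 (trap state)), after reading 1 we have: the first symbol was 1 (trap state) → q2
A string is accepted iff it ends in {q1}, i.e. the first symbol was 0.
Language: All binary strings starting with 0

Final answer: All binary strings starting with 0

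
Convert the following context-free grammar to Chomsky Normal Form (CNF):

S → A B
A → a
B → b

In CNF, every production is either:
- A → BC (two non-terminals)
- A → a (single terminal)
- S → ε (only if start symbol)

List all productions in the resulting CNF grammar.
The grammar has no ε-productions or unit productions to eliminate.
S → A B is already in CNF (two non-terminals) – keep it.
A → a is already in CNF (single terminal) – keep it.
B → b is already in CNF (single terminal) – keep it.
Resulting CNF grammar (3 productions): A → a; B → b; S → A B

Final answer: A → a; B → b; S → A B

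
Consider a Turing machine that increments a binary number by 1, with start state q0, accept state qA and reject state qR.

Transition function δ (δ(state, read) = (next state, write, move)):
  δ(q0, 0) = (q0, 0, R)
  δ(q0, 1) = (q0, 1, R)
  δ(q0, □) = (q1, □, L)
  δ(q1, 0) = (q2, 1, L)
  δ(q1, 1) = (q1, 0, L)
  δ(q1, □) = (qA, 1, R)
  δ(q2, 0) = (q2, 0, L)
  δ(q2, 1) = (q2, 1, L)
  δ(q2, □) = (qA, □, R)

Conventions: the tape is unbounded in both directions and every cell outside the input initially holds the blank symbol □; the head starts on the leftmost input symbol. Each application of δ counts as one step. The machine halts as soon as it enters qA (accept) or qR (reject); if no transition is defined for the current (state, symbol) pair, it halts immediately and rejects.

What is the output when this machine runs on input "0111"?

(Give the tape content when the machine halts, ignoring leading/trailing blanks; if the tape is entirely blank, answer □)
Step 0: [q0]0111 (head at position 0)
Step 1: δ(q0, 0) = (q0, 0, R)  ⊢  0[q0]111 (head at position 1)
Step 2: δ(q0, 1) = (q0, 1, R)  ⊢  01[q0]11 (head at position 2)
Step 3: δ(q0, 1) = (q0, 1, R)  ⊢  011[q0]1 (head at position 3)
Step 4: δ(q0, 1) = (q0, 1, R)  ⊢  0111[q0]□ (head at position 4)
Step 5: δ(q0, □) = (q1, □, L)  ⊢  011[q1]1□ (head at position 3)
Step 6: δ(q1, 1) = (q1, 0, L)  ⊢  01[q1]10□ (head at position 2)
Step 7: δ(q1, 1) = (q1, 0, L)  ⊢  0[q1]100□ (head at position 1)
Step 8: δ(q1, 1) = (q1, 0, L)  ⊢  [q1]0000□ (head at position 0)
Step 9: δ(q1, 0) = (q2, 1, L)  ⊢  [q2]□1000□ (head at position -1)
Step 10: δ(q2, □) = (qA, □, R)  ⊢  □[qA]1000□ (head at position 0)
The machine is in qA, so it halts and accepts.
Tape content when halted (ignoring surrounding blanks): 1000

Final answer: Output: 1000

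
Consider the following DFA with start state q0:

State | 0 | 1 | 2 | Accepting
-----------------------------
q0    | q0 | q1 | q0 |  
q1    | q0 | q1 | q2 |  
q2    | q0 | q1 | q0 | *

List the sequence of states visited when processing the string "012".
q0 → q0 → q1 → q2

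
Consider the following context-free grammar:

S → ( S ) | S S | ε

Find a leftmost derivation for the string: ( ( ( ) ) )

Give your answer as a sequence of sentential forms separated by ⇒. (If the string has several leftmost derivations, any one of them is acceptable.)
Start with S.
Step 1: the leftmost non-terminal is S; apply S → ( S ):  ( S )
Step 2: the leftmost non-terminal is S; apply S → ( S ):  ( ( S ) )
Step 3: the leftmost non-terminal is S; apply S → ( S ):  ( ( ( S ) ) )
Step 4: the leftmost non-terminal is S; apply S → ε:  ( ( ( ) ) )

Final answer: S ⇒ ( S ) ⇒ ( ( S ) ) ⇒ ( ( ( S ) ) ) ⇒ ( ( ( ) ) )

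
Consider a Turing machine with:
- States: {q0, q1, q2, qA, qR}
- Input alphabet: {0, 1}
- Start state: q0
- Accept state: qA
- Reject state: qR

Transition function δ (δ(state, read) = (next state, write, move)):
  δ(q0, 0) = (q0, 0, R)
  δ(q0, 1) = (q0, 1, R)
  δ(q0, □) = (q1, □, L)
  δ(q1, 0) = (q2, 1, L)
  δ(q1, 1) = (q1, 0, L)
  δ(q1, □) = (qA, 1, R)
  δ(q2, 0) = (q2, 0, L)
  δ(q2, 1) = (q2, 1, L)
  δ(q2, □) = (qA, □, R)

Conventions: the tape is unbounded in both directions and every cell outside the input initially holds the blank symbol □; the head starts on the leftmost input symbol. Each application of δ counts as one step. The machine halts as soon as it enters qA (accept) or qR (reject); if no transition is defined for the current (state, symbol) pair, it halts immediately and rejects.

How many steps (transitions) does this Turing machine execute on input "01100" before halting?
Step 0: [q0]01100 (head at position 0)
Step 1: δ(q0, 0) = (q0, 0, R)  ⊢  0[q0]1100 (head at position 1)
Step 2: δ(q0, 1) = (q0, 1, R)  ⊢  01[q0]100 (head at position 2)
Step 3: δ(q0, 1) = (q0, 1, R)  ⊢  011[q0]00 (head at position 3)
Step 4: δ(q0, 0) = (q0, 0, R)  ⊢  0110[q0]0 (head at position 4)
Step 5: δ(q0, 0) = (q0, 0, R)  ⊢  01100[q0]□ (head at position 5)
Step 6: δ(q0, □) = (q1, □, L)  ⊢  0110[q1]0□ (head at position 4)
Step 7: δ(q1, 0) = (q2, 1, L)  ⊢  011[q2]01□ (head at position 3)
Step 8: δ(q2, 0) = (q2, 0, L)  ⊢  01[q2]101□ (head at position 2)
Step 9: δ(q2, 1) = (q2, 1, L)  ⊢  0[q2]1101□ (head at position 1)
Step 10: δ(q2, 1) = (q2, 1, L)  ⊢  [q2]01101□ (head at position 0)
Step 11: δ(q2, 0) = (q2, 0, L)  ⊢  [q2]□01101□ (head at position -1)
Step 12: δ(q2, □) = (qA, □, R)  ⊢  □[qA]01101□ (head at position 0)
The machine is in qA, so it halts and accepts.
Number of transitions executed: 12.

Final answer: 12 steps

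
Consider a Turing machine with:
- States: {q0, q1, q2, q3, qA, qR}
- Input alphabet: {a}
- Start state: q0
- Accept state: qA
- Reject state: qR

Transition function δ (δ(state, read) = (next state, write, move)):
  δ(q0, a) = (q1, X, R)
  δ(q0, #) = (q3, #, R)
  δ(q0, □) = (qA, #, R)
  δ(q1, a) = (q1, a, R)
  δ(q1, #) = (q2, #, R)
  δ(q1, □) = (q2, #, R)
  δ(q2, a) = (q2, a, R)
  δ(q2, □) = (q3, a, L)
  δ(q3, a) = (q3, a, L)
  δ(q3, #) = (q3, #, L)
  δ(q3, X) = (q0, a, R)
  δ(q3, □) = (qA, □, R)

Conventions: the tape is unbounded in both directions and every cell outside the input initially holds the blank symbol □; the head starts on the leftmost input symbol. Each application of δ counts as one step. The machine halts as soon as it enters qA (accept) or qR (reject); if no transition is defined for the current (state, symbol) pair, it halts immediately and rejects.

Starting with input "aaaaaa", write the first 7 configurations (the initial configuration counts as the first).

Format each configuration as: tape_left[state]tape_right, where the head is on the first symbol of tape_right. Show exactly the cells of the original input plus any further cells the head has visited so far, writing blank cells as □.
Step 0: [q0]aaaaaa (head at position 0)
Step 1: δ(q0, a) = (q1, X, R)  ⊢  X[q1]aaaaa (head at position 1)
Step 2: δ(q1, a) = (q1, a, R)  ⊢  Xa[q1]aaaa (head at position 2)
Step 3: δ(q1, a) = (q1, a, R)  ⊢  Xaa[q1]aaa (head at position 3)
Step 4: δ(q1, a) = (q1, a, R)  ⊢  Xaaa[q1]aa (head at position 4)
Step 5: δ(q1, a) = (q1, a, R)  ⊢  Xaaaa[q1]a (head at position 5)
Step 6: δ(q1, a) = (q1, a, R)  ⊢  Xaaaaa[q1]□ (head at position 6)

Final answer: [q0]aaaaaa ⊢ X[q1]aaaaa ⊢ Xa[q1]aaaa ⊢ Xaa[q1]aaa ⊢ Xaaa[q1]aa ⊢ Xaaaa[q1]a ⊢ Xaaaaa[q1]□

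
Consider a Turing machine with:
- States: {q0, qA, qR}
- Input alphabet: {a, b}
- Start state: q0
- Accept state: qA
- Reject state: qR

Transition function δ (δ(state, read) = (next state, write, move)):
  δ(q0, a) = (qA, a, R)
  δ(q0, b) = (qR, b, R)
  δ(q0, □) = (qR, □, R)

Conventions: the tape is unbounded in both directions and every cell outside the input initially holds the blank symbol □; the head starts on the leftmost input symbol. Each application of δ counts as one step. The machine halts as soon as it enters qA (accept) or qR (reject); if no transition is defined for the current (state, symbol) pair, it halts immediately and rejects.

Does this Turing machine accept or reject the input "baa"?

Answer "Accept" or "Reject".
Step 0: [q0]baa (head at position 0)
Step 1: δ(q0, b) = (qR, b, R)  ⊢  b[qR]aa (head at position 1)
The machine is in qR, so it halts and rejects.

Final answer: Reject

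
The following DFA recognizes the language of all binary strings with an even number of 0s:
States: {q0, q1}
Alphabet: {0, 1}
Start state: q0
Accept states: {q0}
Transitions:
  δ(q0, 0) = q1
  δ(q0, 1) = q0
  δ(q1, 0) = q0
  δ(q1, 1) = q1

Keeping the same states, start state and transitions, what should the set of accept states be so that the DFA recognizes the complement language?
The DFA is complete (every state has a transition on every symbol), so the complement
is recognized by the same DFA with accepting and non-accepting states swapped.
Original accept states: {q0}
Complement accept states = All states - Original accept states
= {q0, q1} - {q0}
= {q1}
Complement language: strings with an ODD number of 0s

Final answer: {q1}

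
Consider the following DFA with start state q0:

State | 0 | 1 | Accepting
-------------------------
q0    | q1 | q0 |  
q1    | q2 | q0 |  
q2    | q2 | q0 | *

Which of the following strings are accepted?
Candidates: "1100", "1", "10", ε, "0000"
"1100": q0 → q0 → q0 → q1 → q2; q2 is accepting → accepted
"1": q0 → q0; q0 is not accepting → rejected
"10": q0 → q0 → q1; q1 is not accepting → rejected
ε: q0; q0 is not accepting → rejected
"0000": q0 → q1 → q2 → q2 → q2; q2 is accepting → accepted

Final answer: "1100", "0000"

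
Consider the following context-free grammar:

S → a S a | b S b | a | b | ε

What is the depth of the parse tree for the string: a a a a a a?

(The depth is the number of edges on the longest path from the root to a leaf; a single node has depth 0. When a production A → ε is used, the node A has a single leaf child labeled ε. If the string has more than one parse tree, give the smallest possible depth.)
The string has even length 6, so its (unique) parse tree peels off matching outer symbols: S → a S a, S → a S a, S → a S a, and finally S → ε for the empty middle.
The S nodes are at depths 0..3; the ε leaf under the innermost S is at depth 4 (terminal leaves are at depths 1..3).
Depth = 4.

Final answer: 4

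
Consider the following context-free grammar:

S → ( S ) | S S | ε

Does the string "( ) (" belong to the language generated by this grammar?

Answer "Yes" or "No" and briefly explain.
Each production adds parentheses only in matched pairs (S → ( S )) or none at all, so every derived string has equally many '(' and ')'. The string ( ) ( has two '(' and one ')', so it cannot be derived.

Final answer: No - no valid derivation exists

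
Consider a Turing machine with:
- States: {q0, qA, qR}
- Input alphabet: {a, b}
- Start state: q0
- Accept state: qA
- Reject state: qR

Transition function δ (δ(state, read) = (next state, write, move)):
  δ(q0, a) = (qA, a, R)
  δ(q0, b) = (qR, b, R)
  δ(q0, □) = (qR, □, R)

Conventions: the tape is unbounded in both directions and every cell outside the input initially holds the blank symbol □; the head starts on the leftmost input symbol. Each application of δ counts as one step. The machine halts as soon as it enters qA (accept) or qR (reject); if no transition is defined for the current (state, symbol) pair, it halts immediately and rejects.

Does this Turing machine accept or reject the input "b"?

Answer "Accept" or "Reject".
Step 0: [q0]b (head at position 0)
Step 1: δ(q0, b) = (qR, b, R)  ⊢  b[qR]□ (head at position 1)
The machine is in qR, so it halts and rejects.

Final answer: Reject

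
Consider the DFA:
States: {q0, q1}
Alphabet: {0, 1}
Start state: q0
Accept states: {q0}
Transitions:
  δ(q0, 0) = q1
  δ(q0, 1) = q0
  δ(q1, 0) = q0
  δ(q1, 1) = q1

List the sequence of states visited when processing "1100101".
Starting at q0
Read '1': q0 -> q0
Read '1': q0 -> q0
Read '0': q0 -> q1
Read '0': q1 -> q0
Read '1': q0 -> q0
Read '0': q0 -> q1
Read '1': q1 -> q1

Final answer: q0 -> q0 -> q0 -> q1 -> q0 -> q0 -> q1 -> q1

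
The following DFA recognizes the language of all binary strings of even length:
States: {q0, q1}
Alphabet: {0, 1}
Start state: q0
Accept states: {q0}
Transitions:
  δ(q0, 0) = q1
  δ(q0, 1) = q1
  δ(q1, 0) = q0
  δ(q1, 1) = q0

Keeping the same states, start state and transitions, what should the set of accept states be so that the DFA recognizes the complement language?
The DFA is complete (every state has a transition on every symbol), so the complement
is recognized by the same DFA with accepting and non-accepting states swapped.
Original accept states: {q0}
Complement accept states = All states - Original accept states
= {q0, q1} - {q0}
= {q1}
Complement language: strings of ODD length

Final answer: {q1}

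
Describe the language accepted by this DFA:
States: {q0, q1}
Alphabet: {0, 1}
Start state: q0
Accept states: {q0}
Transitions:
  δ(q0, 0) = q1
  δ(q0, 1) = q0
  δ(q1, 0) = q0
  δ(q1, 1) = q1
Analyzing the DFA structure:
Start state: q0
Accept states: {q0}
Interpreting what each state remembers (checking against the transitions):
  q0: an even number of 0s has been read so far
  q1: an odd number of 0s has been read so far
  δ(q0, 0): in q0 (an even number of 0s has been read so far), after reading 0 we have: an odd number of 0s has been read so far → q1
  δ(q0, 1): in q0 (an even number of 0s has been read so far), after reading 1 we have: an even number of 0s has been read so far → q0
  δ(q1, 0): in q1 (an odd number of 0s has been read so far), after reading 0 we have: an even number of 0s has been read so far → q0
  δ(q1, 1): in q1 (an odd number of 0s has been read so far), after reading 1 we have: an odd number of 0s has been read so far → q1
A string is accepted iff it ends in {q0}, i.e. an even number of 0s has been read so far.
Language: All binary strings with an even number of 0s

Final answer: All binary strings with an even number of 0s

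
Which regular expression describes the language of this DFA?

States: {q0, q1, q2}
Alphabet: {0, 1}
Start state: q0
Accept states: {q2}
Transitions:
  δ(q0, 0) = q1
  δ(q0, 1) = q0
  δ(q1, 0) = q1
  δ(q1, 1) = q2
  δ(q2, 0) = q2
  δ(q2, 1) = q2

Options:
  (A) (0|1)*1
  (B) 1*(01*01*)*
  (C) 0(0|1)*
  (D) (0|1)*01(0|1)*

Testing sample strings against the DFA:
  '1101' -> accepted
  '0100' -> accepted
  '1010' -> accepted
  '000' -> rejected
Checking each option for a counterexample:
  (A) (0|1)*1: '1' is rejected by the DFA but matches the regex → eliminated
  (B) 1*(01*01*)*: ε is rejected by the DFA but matches the regex → eliminated
  (C) 0(0|1)*: '0' is rejected by the DFA but matches the regex → eliminated
  (D) (0|1)*01(0|1)*: agrees with the DFA on all strings of length ≤ 4
Only (D) (0|1)*01(0|1)* is consistent with the DFA.

Final answer: (D) (0|1)*01(0|1)*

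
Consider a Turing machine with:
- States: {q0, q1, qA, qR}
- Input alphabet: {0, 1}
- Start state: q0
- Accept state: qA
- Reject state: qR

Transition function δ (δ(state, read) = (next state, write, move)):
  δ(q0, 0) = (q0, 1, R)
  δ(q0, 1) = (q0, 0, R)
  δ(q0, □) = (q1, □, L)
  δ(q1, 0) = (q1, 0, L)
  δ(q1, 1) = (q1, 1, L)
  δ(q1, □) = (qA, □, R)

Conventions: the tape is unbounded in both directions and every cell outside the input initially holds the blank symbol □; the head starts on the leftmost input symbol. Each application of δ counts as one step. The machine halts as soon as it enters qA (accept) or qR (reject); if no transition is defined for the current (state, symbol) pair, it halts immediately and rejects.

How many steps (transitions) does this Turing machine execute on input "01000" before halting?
Step 0: [q0]01000 (head at position 0)
Step 1: δ(q0, 0) = (q0, 1, R)  ⊢  1[q0]1000 (head at position 1)
Step 2: δ(q0, 1) = (q0, 0, R)  ⊢  10[q0]000 (head at position 2)
Step 3: δ(q0, 0) = (q0, 1, R)  ⊢  101[q0]00 (head at position 3)
Step 4: δ(q0, 0) = (q0, 1, R)  ⊢  1011[q0]0 (head at position 4)
Step 5: δ(q0, 0) = (q0, 1, R)  ⊢  10111[q0]□ (head at position 5)
Step 6: δ(q0, □) = (q1, □, L)  ⊢  1011[q1]1□ (head at position 4)
Step 7: δ(q1, 1) = (q1, 1, L)  ⊢  101[q1]11□ (head at position 3)
Step 8: δ(q1, 1) = (q1, 1, L)  ⊢  10[q1]111□ (head at position 2)
Step 9: δ(q1, 1) = (q1, 1, L)  ⊢  1[q1]0111□ (head at position 1)
Step 10: δ(q1, 0) = (q1, 0, L)  ⊢  [q1]10111□ (head at position 0)
Step 11: δ(q1, 1) = (q1, 1, L)  ⊢  [q1]□10111□ (head at position -1)
Step 12: δ(q1, □) = (qA, □, R)  ⊢  □[qA]10111□ (head at position 0)
The machine is in qA, so it halts and accepts.
Number of transitions executed: 12.

Final answer: 12 steps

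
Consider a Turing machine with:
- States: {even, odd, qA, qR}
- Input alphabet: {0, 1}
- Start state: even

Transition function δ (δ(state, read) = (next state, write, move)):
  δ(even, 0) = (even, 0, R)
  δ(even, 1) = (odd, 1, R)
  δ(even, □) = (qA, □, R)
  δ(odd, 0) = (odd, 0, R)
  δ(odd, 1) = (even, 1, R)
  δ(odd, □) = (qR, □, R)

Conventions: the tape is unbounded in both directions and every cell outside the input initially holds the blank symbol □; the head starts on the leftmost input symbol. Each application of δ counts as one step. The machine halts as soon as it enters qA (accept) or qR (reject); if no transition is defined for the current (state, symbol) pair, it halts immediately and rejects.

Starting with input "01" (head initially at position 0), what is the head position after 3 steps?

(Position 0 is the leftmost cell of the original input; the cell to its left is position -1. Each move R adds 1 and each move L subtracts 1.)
Step 0: [even]01 (head at position 0)
Step 1: δ(even, 0) = (even, 0, R)  ⊢  0[even]1 (head at position 1)
Step 2: δ(even, 1) = (odd, 1, R)  ⊢  01[odd]□ (head at position 2)
Step 3: δ(odd, □) = (qR, □, R)  ⊢  01□[qR]□ (head at position 3)
Head position after 3 steps: 3

Final answer: Position 3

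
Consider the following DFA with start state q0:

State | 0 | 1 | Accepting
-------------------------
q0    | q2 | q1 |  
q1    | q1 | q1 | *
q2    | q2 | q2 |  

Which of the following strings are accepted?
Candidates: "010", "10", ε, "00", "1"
"010": q0 → q2 → q2 → q2; q2 is not accepting → rejected
"10": q0 → q1 → q1; q1 is accepting → accepted
ε: q0; q0 is not accepting → rejected
"00": q0 → q2 → q2; q2 is not accepting → rejected
"1": q0 → q1; q1 is accepting → accepted

Final answer: "10", "1"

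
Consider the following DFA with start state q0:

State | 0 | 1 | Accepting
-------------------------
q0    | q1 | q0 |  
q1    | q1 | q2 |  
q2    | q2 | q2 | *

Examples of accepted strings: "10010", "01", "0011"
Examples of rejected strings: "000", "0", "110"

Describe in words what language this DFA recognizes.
binary strings containing '01' as a substring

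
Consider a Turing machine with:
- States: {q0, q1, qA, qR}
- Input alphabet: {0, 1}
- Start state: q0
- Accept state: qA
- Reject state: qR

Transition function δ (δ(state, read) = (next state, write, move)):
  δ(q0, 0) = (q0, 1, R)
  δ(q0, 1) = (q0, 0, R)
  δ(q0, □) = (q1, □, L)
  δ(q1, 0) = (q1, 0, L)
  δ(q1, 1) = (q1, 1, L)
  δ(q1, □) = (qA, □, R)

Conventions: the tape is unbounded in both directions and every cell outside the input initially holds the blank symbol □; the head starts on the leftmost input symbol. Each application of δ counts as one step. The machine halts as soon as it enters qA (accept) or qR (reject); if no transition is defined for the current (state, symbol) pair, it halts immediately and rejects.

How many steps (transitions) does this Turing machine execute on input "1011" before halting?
Step 0: [q0]1011 (head at position 0)
Step 1: δ(q0, 1) = (q0, 0, R)  ⊢  0[q0]011 (head at position 1)
Step 2: δ(q0, 0) = (q0, 1, R)  ⊢  01[q0]11 (head at position 2)
Step 3: δ(q0, 1) = (q0, 0, R)  ⊢  010[q0]1 (head at position 3)
Step 4: δ(q0, 1) = (q0, 0, R)  ⊢  0100[q0]□ (head at position 4)
Step 5: δ(q0, □) = (q1, □, L)  ⊢  010[q1]0□ (head at position 3)
Step 6: δ(q1, 0) = (q1, 0, L)  ⊢  01[q1]00□ (head at position 2)
Step 7: δ(q1, 0) = (q1, 0, L)  ⊢  0[q1]100□ (head at position 1)
Step 8: δ(q1, 1) = (q1, 1, L)  ⊢  [q1]0100□ (head at position 0)
Step 9: δ(q1, 0) = (q1, 0, L)  ⊢  [q1]□0100□ (head at position -1)
Step 10: δ(q1, □) = (qA, □, R)  ⊢  □[qA]0100□ (head at position 0)
The machine is in qA, so it halts and accepts.
Number of transitions executed: 10.

Final answer: 10 steps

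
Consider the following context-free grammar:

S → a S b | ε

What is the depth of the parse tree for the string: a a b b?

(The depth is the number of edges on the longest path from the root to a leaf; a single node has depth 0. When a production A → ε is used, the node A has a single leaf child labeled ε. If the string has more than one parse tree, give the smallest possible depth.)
The only parse tree applies S → a S b 2 times (once per matching a…b pair) and then S → ε.
The S nodes sit at depths 0, 1, …, 2; the innermost S (depth 2) has the single child ε at depth 3.
The terminal leaves a, b are at depths 1..2, so the longest root-to-leaf path is S → S → … → S → ε with 3 edges.
Depth = 3.

Final answer: 3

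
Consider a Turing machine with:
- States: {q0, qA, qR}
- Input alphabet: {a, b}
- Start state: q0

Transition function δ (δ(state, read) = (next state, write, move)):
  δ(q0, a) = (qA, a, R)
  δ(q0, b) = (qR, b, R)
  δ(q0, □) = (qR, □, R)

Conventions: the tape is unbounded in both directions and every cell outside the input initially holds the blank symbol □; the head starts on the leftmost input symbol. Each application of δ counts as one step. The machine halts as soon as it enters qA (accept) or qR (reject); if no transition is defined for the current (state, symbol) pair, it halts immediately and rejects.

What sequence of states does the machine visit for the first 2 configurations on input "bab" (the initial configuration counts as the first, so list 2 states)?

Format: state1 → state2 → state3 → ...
Step 0: [q0]bab (head at position 0)
Step 1: δ(q0, b) = (qR, b, R)  ⊢  b[qR]ab (head at position 1)
Reading off the states of these 2 configurations: q0 → qR

Final answer: q0 → qR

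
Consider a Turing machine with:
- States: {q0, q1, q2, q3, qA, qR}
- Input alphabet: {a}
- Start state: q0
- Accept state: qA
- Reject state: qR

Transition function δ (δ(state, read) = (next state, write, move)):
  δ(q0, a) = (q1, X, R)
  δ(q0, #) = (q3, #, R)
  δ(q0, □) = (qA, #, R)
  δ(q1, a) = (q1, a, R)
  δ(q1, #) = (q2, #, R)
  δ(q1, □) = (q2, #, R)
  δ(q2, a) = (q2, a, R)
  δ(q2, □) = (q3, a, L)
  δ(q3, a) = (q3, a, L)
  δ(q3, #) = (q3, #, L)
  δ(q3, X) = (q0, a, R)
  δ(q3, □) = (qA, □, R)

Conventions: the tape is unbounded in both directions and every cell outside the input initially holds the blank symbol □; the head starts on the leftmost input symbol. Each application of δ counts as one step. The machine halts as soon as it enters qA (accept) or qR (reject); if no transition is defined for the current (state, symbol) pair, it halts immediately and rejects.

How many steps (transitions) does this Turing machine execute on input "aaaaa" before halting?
Trace (configuration after each step, as tape_left[state]tape_right with head position):
Step 0: [q0]aaaaa (head at position 0)
Step 1: X[q1]aaaa (head 1)
Step 2: Xa[q1]aaa (head 2)
Step 3: Xaa[q1]aa (head 3)
Step 4: Xaaa[q1]a (head 4)
Step 5: Xaaaa[q1]□ (head 5)
Step 6: Xaaaa#[q2]□ (head 6)
Step 7: Xaaaa[q3]#a (head 5)
Step 8: Xaaa[q3]a#a (head 4)
Step 9: Xaa[q3]aa#a (head 3)
Step 10: Xa[q3]aaa#a (head 2)
Step 11: X[q3]aaaa#a (head 1)
Step 12: [q3]Xaaaa#a (head 0)
Step 13: a[q0]aaaa#a (head 1)
Step 14: aX[q1]aaa#a (head 2)
Step 15: aXa[q1]aa#a (head 3)
Step 16: aXaa[q1]a#a (head 4)
Step 17: aXaaa[q1]#a (head 5)
Step 18: aXaaa#[q2]a (head 6)
Step 19: aXaaa#a[q2]□ (head 7)
Step 20: aXaaa#[q3]aa (head 6)
Step 21: aXaaa[q3]#aa (head 5)
Step 22: aXaa[q3]a#aa (head 4)
Step 23: aXa[q3]aa#aa (head 3)
Step 24: aX[q3]aaa#aa (head 2)
Step 25: a[q3]Xaaa#aa (head 1)
Step 26: aa[q0]aaa#aa (head 2)
Step 27: aaX[q1]aa#aa (head 3)
Step 28: aaXa[q1]a#aa (head 4)
Step 29: aaXaa[q1]#aa (head 5)
Step 30: aaXaa#[q2]aa (head 6)
Step 31: aaXaa#a[q2]a (head 7)
Step 32: aaXaa#aa[q2]□ (head 8)
Step 33: aaXaa#a[q3]aa (head 7)
Step 34: aaXaa#[q3]aaa (head 6)
Step 35: aaXaa[q3]#aaa (head 5)
Step 36: aaXa[q3]a#aaa (head 4)
Step 37: aaX[q3]aa#aaa (head 3)
Step 38: aa[q3]Xaa#aaa (head 2)
Step 39: aaa[q0]aa#aaa (head 3)
Step 40: aaaX[q1]a#aaa (head 4)
Step 41: aaaXa[q1]#aaa (head 5)
Step 42: aaaXa#[q2]aaa (head 6)
Step 43: aaaXa#a[q2]aa (head 7)
Step 44: aaaXa#aa[q2]a (head 8)
Step 45: aaaXa#aaa[q2]□ (head 9)
Step 46: aaaXa#aa[q3]aa (head 8)
Step 47: aaaXa#a[q3]aaa (head 7)
Step 48: aaaXa#[q3]aaaa (head 6)
Step 49: aaaXa[q3]#aaaa (head 5)
Step 50: aaaX[q3]a#aaaa (head 4)
Step 51: aaa[q3]Xa#aaaa (head 3)
Step 52: aaaa[q0]a#aaaa (head 4)
Step 53: aaaaX[q1]#aaaa (head 5)
Step 54: aaaaX#[q2]aaaa (head 6)
Step 55: aaaaX#a[q2]aaa (head 7)
Step 56: aaaaX#aa[q2]aa (head 8)
Step 57: aaaaX#aaa[q2]a (head 9)
Step 58: aaaaX#aaaa[q2]□ (head 10)
Step 59: aaaaX#aaa[q3]aa (head 9)
Step 60: aaaaX#aa[q3]aaa (head 8)
Step 61: aaaaX#a[q3]aaaa (head 7)
Step 62: aaaaX#[q3]aaaaa (head 6)
Step 63: aaaaX[q3]#aaaaa (head 5)
Step 64: aaaa[q3]X#aaaaa (head 4)
Step 65: aaaaa[q0]#aaaaa (head 5)
Step 66: aaaaa#[q3]aaaaa (head 6)
Step 67: aaaaa[q3]#aaaaa (head 5)
Step 68: aaaa[q3]a#aaaaa (head 4)
Step 69: aaa[q3]aa#aaaaa (head 3)
Step 70: aa[q3]aaa#aaaaa (head 2)
Step 71: a[q3]aaaa#aaaaa (head 1)
Step 72: [q3]aaaaa#aaaaa (head 0)
Step 73: [q3]□aaaaa#aaaaa (head -1)
Step 74: □[qA]aaaaa#aaaaa (head 0)
The machine is in qA, so it halts and accepts.
Number of transitions executed: 74.

Final answer: 74 steps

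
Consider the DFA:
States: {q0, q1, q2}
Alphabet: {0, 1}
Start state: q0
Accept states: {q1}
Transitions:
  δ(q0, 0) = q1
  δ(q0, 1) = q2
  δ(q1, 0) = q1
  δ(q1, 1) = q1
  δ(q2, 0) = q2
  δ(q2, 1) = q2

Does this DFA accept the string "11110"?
Processing string "11110":
  q0 --1--> q2
  q2 --1--> q2
  q2 --1--> q2
  q2 --1--> q2
  q2 --0--> q2
Final state: q2
Accept states: {q1}
q2 is not an accept state, so the string is rejected.

Final answer: No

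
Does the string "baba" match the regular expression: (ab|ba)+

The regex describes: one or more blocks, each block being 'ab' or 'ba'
Yes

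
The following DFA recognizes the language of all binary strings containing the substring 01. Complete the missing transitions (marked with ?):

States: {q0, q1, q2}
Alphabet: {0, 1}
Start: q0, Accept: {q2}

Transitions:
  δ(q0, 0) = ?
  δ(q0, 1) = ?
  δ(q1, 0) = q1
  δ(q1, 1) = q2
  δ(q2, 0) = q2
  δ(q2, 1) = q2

What each state remembers (consistent with the given transitions and accept states):
  q0: 01 not seen yet and the last symbol was not 0
  q1: 01 not seen yet and the last symbol was 0
  q2: the substring 01 has already been seen
Filling in the missing entries:
  δ(q0, 0): in q0 (01 not seen yet and the last symbol was not 0), after reading 0 we have: 01 not seen yet and the last symbol was 0 → q1
  δ(q0, 1): in q0 (01 not seen yet and the last symbol was not 0), after reading 1 we have: 01 not seen yet and the last symbol was not 0 → q0

Final answer: δ(q0, 0) = q1; δ(q0, 1) = q0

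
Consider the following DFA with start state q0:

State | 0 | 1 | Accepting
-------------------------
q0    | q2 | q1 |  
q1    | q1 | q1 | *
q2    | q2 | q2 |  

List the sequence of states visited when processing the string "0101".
q0 → q2 → q2 → q2 → q2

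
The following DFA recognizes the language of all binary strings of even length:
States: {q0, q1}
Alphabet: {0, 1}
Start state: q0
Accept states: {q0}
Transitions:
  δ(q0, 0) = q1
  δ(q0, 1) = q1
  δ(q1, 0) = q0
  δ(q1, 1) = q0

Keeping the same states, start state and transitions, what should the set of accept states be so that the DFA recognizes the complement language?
The DFA is complete (every state has a transition on every symbol), so the complement
is recognized by the same DFA with accepting and non-accepting states swapped.
Original accept states: {q0}
Complement accept states = All states - Original accept states
= {q0, q1} - {q0}
= {q1}
Complement language: strings of ODD length

Final answer: {q1}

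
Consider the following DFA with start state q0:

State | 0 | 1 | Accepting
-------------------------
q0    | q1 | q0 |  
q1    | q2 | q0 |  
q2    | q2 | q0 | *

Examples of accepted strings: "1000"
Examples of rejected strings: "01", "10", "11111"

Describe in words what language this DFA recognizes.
binary strings ending with '00'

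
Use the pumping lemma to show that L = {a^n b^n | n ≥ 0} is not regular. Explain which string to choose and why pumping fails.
Language: L = {a^n b^n | n ≥ 0} (equal numbers of a's followed by b's)
Step 1: Assume for contradiction that L is regular, with pumping length p.
Step 2: Choose s = a^p b^p. Then s ∈ L (it has p a's followed by p b's) and |s| ≥ p.
Step 3: Consider any decomposition s = xyz with |xy| ≤ p and |y| > 0. Since |xy| ≤ p and the first p symbols of s are all a's, y = a^k for some k with 1 ≤ k ≤ p.
Step 4: Pumping up (i = 2): xy²z = a^(p+k) b^p, which has more a's than b's, so xy²z ∉ L.
This contradicts the pumping lemma, so L is not regular.

Final answer: Choose s = a^p b^p. Since |xy| ≤ p, y = a^k with k ≥ 1. Then xy²z = a^(p+k) b^p ∉ L.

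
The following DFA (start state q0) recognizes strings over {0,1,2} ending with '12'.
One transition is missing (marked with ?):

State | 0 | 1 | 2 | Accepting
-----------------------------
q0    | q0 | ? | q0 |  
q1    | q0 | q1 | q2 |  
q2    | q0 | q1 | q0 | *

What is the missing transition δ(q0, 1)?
q1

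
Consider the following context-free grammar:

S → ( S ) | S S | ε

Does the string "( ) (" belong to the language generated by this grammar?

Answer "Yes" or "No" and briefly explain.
Each production adds parentheses only in matched pairs (S → ( S )) or none at all, so every derived string has equally many '(' and ')'. The string ( ) ( has two '(' and one ')', so it cannot be derived.

Final answer: No - no valid derivation exists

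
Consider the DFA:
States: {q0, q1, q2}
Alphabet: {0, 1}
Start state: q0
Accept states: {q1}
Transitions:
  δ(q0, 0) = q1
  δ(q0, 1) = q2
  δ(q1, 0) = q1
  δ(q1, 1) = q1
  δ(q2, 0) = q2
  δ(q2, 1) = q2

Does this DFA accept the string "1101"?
Processing string "1101":
  q0 --1--> q2
  q2 --1--> q2
  q2 --0--> q2
  q2 --1--> q2
Final state: q2
Accept states: {q1}
q2 is not an accept state, so the string is rejected.

Final answer: No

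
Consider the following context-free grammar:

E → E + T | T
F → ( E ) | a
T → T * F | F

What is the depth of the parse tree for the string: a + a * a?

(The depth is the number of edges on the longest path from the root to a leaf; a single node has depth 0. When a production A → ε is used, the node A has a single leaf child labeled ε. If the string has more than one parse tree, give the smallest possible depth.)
The grammar is unambiguous; the parse tree of a + a * a is:
E → E + T at the root (depth 0).
  Left E (depth 1) → T (2) → F (3) → a (4).
  Right T (depth 1) → T * F; that T (2) → F (3) → a (4); F (2) → a (3).
The longest root-to-leaf paths have 4 edges.
Depth = 4.

Final answer: 4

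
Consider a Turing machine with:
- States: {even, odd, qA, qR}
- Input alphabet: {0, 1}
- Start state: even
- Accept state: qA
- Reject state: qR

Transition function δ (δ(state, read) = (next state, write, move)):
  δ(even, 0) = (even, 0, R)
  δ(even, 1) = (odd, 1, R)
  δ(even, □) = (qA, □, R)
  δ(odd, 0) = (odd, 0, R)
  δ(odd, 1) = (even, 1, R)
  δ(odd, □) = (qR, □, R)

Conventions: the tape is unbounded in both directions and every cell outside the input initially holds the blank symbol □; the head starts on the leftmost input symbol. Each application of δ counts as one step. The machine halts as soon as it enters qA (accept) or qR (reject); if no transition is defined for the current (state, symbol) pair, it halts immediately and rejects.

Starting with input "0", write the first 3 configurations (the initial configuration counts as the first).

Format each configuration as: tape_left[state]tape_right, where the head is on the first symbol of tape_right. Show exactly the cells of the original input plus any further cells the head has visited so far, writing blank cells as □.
Step 0: [even]0 (head at position 0)
Step 1: δ(even, 0) = (even, 0, R)  ⊢  0[even]□ (head at position 1)
Step 2: δ(even, □) = (qA, □, R)  ⊢  0□[qA]□ (head at position 2)

Final answer: [even]0 ⊢ 0[even]□ ⊢ 0□[qA]□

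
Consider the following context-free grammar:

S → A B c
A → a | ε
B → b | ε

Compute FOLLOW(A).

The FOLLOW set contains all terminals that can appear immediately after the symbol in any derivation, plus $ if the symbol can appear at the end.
A occurs in S → A B c followed by B c. Add FIRST(B) minus ε = {b}; B is nullable (B → ε), so what follows B can also follow A: the terminal c. FOLLOW(A) = {b, c}.

Final answer: {b, c}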